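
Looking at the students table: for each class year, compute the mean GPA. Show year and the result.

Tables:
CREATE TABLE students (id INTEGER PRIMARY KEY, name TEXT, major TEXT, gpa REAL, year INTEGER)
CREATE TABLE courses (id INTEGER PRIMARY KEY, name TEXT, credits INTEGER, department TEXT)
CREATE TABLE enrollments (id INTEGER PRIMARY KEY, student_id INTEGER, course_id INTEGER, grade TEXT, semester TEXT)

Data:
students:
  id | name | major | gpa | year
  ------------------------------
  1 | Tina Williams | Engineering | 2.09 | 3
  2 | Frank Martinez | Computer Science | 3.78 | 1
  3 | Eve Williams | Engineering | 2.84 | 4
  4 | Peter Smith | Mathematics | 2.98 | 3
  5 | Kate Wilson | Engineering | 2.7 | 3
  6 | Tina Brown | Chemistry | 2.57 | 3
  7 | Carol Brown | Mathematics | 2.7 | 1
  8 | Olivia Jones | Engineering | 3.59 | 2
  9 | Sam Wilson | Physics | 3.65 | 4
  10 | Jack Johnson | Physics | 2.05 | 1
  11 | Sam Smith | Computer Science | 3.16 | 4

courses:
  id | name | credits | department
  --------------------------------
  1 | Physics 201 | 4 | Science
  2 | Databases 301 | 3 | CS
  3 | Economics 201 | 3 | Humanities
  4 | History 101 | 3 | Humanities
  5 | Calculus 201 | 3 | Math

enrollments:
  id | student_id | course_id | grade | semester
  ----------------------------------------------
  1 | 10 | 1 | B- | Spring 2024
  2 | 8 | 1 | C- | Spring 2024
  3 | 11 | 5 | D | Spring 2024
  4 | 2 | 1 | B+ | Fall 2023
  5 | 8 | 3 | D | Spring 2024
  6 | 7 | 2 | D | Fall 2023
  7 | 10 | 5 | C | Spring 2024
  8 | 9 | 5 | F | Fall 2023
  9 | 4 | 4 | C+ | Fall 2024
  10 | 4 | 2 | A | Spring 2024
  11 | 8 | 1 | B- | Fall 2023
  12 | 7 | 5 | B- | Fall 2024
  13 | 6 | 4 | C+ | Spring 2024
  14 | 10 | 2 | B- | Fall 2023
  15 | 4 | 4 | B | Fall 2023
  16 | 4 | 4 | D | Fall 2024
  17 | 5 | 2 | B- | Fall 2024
SELECT year, AVG(gpa) AS avg_gpa FROM students GROUP BY year

Execution result:
year | avg_gpa
1 | 2.84
2 | 3.59
3 | 2.59
4 | 3.22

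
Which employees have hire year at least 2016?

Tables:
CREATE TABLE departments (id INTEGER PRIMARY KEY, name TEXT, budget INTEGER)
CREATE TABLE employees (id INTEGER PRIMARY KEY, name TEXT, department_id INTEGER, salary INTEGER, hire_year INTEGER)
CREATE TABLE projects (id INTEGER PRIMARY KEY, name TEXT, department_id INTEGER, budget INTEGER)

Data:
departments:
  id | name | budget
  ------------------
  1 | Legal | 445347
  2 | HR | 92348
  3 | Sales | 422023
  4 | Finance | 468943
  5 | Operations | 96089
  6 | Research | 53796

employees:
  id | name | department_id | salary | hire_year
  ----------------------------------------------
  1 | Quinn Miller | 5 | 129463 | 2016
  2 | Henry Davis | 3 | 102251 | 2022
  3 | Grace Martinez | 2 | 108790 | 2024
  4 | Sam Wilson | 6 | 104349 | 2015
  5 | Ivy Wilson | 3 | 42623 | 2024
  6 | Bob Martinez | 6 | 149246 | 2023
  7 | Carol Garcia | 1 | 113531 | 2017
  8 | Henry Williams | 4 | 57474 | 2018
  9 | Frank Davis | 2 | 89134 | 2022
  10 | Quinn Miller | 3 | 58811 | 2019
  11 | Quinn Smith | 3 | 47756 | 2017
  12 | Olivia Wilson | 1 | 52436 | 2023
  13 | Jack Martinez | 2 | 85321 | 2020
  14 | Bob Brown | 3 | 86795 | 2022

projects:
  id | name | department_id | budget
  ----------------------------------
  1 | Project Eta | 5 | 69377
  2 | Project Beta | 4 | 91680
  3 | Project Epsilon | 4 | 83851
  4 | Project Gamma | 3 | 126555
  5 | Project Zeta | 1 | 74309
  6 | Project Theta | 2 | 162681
SELECT name, hire_year FROM employees WHERE hire_year >= 2016

Execution result:
name | hire_year
Quinn Miller | 2016
Henry Davis | 2022
Grace Martinez | 2024
Ivy Wilson | 2024
Bob Martinez | 2023
Carol Garcia | 2017
Henry Williams | 2018
Frank Davis | 2022
Quinn Miller | 2019
Quinn Smith | 2017
Olivia Wilson | 2023
Jack Martinez | 2020
Bob Brown | 2022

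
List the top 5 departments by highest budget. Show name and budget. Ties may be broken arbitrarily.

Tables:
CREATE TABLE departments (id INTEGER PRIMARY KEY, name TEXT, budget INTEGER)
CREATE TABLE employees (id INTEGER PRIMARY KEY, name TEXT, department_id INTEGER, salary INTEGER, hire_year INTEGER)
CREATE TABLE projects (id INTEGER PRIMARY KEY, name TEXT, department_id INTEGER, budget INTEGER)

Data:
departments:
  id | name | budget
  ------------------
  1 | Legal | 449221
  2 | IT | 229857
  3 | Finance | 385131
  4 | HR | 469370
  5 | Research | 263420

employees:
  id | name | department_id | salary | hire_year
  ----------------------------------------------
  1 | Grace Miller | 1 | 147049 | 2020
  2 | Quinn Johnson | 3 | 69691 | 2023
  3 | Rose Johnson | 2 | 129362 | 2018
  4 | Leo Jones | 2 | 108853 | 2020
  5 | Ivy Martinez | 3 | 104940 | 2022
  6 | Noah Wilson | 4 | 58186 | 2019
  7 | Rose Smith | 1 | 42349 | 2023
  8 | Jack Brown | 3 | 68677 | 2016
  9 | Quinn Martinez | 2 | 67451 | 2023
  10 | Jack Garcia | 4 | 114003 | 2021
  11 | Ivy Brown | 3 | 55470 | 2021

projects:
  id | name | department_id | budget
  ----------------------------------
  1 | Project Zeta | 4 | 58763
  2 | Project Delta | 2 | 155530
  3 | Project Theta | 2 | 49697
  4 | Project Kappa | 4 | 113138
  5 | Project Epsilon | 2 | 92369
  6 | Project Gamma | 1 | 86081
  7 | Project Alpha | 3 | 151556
SELECT name, budget FROM departments ORDER BY budget DESC LIMIT 5

Execution result:
name | budget
HR | 469370
Legal | 449221
Finance | 385131
Research | 263420
IT | 229857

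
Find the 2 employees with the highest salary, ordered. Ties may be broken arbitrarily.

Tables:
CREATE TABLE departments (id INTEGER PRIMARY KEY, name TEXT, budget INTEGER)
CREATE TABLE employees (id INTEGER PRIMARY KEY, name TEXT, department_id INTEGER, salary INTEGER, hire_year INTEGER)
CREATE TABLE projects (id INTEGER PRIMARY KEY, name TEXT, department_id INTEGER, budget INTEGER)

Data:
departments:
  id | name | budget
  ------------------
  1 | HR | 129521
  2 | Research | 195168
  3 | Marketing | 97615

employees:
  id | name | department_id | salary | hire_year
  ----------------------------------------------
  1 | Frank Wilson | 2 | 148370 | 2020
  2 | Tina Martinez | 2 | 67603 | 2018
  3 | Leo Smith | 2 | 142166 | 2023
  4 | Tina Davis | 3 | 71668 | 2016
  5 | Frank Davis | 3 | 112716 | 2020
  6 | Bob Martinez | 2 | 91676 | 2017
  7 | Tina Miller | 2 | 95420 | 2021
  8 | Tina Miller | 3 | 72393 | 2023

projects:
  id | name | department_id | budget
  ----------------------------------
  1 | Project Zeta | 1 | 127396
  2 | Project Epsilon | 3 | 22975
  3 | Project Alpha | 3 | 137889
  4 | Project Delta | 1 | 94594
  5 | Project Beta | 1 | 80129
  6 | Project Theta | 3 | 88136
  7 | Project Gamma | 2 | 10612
SELECT name, salary FROM employees ORDER BY salary DESC LIMIT 2

Execution result:
name | salary
Frank Wilson | 148370
Leo Smith | 142166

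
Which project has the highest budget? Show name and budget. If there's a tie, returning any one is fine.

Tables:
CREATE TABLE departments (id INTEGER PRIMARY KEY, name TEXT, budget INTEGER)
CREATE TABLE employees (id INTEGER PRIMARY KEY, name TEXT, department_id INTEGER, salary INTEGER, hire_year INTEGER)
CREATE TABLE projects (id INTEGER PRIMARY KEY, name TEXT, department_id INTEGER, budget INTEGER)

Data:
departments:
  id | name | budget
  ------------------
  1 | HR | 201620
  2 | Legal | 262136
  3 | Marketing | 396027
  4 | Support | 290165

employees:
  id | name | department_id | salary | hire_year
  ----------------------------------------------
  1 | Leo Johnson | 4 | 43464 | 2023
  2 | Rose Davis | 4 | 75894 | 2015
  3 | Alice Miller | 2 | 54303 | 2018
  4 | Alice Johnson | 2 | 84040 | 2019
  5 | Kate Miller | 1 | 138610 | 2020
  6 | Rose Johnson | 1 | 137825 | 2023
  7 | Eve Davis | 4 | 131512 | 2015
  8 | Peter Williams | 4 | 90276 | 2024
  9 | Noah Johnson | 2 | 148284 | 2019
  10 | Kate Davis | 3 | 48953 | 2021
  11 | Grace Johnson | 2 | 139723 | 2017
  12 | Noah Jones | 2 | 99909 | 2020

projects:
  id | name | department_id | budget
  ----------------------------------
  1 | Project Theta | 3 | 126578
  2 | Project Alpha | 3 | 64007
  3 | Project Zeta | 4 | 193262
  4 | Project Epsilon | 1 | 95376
SELECT name, budget FROM projects ORDER BY budget DESC LIMIT 1

Execution result:
name | budget
Project Zeta | 193262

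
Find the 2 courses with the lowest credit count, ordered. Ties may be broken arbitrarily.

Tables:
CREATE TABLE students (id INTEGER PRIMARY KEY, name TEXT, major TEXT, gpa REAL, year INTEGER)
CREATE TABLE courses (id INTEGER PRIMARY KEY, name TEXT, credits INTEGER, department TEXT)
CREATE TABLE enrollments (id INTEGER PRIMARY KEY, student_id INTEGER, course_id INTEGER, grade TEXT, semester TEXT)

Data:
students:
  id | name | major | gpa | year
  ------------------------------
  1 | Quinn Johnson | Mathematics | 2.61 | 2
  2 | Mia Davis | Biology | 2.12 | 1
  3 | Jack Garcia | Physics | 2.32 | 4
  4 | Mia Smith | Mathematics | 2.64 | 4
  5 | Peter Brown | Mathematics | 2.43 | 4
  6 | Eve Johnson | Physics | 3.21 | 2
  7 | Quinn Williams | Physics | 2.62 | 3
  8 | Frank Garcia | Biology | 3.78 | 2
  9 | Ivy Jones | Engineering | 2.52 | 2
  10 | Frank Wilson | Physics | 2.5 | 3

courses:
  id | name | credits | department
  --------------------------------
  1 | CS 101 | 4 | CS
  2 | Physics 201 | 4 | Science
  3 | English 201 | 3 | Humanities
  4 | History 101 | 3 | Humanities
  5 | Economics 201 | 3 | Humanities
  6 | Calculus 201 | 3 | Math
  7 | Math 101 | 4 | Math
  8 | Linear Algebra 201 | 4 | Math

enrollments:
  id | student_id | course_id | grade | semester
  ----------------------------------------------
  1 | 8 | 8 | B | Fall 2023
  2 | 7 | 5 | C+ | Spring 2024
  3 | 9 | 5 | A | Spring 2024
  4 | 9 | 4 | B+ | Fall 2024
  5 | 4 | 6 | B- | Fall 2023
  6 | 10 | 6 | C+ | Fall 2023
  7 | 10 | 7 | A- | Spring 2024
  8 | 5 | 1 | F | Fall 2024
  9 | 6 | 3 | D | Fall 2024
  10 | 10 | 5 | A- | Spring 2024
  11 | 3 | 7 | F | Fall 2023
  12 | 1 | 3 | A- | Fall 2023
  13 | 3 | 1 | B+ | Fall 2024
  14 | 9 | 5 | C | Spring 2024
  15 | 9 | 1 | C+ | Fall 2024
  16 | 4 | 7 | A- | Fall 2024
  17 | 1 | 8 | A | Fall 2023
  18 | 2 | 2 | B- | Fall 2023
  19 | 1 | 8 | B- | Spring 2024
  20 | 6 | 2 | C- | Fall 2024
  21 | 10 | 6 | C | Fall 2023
SELECT name, credits FROM courses ORDER BY credits ASC LIMIT 2

Execution result:
name | credits
English 201 | 3
History 101 | 3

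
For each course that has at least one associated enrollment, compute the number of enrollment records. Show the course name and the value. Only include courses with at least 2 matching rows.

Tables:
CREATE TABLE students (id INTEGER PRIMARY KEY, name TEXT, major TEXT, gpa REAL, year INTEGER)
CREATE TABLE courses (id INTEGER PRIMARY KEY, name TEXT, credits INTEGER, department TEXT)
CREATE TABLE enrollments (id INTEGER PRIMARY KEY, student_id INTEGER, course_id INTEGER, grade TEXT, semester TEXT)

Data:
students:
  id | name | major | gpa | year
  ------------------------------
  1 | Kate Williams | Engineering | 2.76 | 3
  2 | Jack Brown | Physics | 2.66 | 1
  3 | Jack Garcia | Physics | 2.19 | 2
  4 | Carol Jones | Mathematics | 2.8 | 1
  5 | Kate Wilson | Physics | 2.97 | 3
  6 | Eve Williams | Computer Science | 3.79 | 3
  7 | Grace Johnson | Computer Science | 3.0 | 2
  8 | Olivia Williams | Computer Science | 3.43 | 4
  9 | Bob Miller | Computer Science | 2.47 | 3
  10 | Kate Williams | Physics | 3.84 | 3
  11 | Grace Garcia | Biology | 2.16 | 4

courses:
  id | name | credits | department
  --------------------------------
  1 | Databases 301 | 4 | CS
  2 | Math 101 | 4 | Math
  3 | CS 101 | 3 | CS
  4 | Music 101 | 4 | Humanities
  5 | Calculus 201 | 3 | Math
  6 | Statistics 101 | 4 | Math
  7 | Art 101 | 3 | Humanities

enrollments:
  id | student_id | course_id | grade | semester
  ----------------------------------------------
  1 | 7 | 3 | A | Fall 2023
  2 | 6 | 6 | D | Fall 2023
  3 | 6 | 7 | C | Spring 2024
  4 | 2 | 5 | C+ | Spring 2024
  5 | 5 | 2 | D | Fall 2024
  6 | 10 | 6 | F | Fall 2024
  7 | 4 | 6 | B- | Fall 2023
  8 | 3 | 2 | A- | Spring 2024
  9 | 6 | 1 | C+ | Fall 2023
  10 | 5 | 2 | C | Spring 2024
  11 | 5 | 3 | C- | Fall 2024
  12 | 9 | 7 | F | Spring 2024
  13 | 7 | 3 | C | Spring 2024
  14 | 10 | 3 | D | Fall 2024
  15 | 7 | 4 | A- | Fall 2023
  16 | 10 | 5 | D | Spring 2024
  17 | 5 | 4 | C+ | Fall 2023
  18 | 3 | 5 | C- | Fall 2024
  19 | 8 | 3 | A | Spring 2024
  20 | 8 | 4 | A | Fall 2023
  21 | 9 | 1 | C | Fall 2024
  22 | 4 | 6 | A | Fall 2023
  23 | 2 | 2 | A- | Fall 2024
SELECT p.name, COUNT(*) AS n FROM enrollments c JOIN courses p ON c.course_id = p.id GROUP BY p.id, p.name HAVING COUNT(*) >= 2

Execution result:
name | n
Databases 301 | 2
Math 101 | 4
CS 101 | 5
Music 101 | 3
Calculus 201 | 3
Statistics 101 | 4
Art 101 | 2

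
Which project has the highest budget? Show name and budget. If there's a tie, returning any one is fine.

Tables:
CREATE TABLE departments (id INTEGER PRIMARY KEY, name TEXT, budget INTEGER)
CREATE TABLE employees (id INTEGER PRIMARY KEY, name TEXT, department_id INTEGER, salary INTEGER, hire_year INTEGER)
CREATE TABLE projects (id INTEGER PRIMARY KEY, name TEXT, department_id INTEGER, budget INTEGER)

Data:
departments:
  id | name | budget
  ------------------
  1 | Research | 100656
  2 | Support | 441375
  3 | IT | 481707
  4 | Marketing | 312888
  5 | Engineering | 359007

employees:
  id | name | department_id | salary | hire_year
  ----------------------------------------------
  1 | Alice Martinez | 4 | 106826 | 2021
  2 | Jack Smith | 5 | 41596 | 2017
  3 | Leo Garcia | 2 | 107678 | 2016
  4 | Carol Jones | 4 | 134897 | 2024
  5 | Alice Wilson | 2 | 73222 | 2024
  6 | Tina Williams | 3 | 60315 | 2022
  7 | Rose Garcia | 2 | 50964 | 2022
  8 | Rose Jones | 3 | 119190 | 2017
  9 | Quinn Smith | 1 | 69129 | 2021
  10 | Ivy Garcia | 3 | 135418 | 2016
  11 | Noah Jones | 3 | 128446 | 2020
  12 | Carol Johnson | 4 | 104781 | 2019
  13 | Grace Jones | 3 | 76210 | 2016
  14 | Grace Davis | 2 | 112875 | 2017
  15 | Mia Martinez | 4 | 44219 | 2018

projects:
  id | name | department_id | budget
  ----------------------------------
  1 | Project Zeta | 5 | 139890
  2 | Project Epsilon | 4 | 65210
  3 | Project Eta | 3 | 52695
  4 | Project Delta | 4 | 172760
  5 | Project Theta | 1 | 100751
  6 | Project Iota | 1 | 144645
SELECT name, budget FROM projects ORDER BY budget DESC LIMIT 1

Execution result:
name | budget
Project Delta | 172760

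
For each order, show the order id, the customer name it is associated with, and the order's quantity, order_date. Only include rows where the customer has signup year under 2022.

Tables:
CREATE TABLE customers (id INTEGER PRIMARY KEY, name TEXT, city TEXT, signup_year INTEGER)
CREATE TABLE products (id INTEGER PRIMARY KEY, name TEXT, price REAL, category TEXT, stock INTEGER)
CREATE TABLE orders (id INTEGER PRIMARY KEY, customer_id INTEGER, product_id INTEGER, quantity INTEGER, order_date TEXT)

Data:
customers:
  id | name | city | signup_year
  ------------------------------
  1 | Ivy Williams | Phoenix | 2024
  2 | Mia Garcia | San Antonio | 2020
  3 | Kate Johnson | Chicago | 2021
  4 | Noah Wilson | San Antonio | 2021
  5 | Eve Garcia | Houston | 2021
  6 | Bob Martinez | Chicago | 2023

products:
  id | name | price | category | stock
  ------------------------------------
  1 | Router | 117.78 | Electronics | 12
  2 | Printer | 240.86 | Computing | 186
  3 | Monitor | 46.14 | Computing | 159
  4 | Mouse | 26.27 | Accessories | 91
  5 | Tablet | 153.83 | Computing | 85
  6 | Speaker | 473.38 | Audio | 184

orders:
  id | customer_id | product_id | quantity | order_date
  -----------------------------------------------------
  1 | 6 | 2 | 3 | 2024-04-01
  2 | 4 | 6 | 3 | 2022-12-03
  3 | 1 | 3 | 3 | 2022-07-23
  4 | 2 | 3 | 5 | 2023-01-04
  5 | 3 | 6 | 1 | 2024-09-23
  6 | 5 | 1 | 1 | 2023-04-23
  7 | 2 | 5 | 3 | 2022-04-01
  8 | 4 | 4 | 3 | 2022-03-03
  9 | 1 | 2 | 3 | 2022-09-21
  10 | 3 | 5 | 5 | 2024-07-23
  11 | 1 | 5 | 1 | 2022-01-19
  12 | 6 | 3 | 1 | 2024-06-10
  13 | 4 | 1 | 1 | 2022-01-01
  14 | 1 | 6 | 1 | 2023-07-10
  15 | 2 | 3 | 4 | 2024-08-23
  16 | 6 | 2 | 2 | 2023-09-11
SELECT c.id, p.name AS customer, c.quantity, c.order_date FROM orders c JOIN customers p ON c.customer_id = p.id WHERE p.signup_year < 2022

Execution result:
id | customer | quantity | order_date
2 | Noah Wilson | 3 | 2022-12-03
4 | Mia Garcia | 5 | 2023-01-04
5 | Kate Johnson | 1 | 2024-09-23
6 | Eve Garcia | 1 | 2023-04-23
7 | Mia Garcia | 3 | 2022-04-01
8 | Noah Wilson | 3 | 2022-03-03
10 | Kate Johnson | 5 | 2024-07-23
13 | Noah Wilson | 1 | 2022-01-01
15 | Mia Garcia | 4 | 2024-08-23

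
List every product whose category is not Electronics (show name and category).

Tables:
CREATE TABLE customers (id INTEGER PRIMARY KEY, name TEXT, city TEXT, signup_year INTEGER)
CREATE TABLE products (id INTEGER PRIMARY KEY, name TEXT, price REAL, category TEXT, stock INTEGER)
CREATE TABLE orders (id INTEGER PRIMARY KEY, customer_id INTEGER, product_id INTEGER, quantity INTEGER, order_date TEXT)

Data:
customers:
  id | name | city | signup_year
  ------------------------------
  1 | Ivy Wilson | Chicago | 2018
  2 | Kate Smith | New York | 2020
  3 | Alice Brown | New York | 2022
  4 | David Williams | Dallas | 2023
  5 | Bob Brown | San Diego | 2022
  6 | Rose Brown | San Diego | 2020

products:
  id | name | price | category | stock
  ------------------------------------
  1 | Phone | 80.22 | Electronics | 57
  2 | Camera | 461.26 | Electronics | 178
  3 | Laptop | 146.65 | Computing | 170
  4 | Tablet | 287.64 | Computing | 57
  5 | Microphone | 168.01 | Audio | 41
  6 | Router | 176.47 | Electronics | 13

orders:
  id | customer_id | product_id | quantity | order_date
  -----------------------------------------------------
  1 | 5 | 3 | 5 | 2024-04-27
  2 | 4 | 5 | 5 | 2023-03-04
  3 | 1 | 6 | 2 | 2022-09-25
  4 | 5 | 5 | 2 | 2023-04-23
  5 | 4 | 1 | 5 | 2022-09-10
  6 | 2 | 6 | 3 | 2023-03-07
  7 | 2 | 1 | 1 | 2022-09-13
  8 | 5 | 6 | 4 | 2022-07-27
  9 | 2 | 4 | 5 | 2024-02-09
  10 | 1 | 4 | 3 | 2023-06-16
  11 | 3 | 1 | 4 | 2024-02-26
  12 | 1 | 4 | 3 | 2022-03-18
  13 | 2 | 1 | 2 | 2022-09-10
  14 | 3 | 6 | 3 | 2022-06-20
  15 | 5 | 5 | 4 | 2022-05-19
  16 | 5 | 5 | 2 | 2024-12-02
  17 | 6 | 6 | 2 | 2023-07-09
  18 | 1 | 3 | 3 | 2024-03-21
SELECT name, category FROM products WHERE category <> 'Electronics'

Execution result:
name | category
Laptop | Computing
Tablet | Computing
Microphone | Audio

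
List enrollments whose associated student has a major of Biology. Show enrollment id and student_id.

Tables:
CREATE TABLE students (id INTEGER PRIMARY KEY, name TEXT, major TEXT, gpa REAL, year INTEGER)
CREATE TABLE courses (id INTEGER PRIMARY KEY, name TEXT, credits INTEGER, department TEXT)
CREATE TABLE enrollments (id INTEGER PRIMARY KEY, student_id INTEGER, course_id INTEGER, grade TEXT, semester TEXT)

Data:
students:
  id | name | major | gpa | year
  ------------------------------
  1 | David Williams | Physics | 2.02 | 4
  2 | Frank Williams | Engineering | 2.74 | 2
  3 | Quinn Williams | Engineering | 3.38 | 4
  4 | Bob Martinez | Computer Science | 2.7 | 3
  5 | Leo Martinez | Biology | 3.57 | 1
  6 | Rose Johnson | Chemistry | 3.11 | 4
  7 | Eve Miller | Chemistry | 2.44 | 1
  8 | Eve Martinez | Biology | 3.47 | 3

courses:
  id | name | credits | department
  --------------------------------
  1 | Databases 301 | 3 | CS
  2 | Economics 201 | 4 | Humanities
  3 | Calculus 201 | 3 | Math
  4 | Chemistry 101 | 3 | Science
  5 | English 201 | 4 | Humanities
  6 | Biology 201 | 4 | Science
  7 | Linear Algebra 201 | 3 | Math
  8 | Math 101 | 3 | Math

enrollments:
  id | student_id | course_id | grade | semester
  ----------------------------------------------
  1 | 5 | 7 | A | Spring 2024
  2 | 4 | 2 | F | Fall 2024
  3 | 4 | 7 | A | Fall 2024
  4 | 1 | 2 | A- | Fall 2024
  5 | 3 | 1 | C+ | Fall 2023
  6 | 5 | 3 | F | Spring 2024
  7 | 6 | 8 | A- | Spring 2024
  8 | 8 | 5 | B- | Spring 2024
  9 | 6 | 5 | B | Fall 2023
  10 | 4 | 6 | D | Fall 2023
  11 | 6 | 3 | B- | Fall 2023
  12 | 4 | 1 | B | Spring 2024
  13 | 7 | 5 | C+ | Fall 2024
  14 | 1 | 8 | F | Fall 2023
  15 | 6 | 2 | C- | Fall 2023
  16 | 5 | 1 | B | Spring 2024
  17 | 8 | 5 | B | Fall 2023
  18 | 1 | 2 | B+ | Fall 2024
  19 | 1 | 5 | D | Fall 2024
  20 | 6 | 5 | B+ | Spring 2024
SELECT id, student_id FROM enrollments WHERE student_id IN (SELECT id FROM students WHERE major = 'Biology')

Execution result:
id | student_id
1 | 5
6 | 5
8 | 8
16 | 5
17 | 8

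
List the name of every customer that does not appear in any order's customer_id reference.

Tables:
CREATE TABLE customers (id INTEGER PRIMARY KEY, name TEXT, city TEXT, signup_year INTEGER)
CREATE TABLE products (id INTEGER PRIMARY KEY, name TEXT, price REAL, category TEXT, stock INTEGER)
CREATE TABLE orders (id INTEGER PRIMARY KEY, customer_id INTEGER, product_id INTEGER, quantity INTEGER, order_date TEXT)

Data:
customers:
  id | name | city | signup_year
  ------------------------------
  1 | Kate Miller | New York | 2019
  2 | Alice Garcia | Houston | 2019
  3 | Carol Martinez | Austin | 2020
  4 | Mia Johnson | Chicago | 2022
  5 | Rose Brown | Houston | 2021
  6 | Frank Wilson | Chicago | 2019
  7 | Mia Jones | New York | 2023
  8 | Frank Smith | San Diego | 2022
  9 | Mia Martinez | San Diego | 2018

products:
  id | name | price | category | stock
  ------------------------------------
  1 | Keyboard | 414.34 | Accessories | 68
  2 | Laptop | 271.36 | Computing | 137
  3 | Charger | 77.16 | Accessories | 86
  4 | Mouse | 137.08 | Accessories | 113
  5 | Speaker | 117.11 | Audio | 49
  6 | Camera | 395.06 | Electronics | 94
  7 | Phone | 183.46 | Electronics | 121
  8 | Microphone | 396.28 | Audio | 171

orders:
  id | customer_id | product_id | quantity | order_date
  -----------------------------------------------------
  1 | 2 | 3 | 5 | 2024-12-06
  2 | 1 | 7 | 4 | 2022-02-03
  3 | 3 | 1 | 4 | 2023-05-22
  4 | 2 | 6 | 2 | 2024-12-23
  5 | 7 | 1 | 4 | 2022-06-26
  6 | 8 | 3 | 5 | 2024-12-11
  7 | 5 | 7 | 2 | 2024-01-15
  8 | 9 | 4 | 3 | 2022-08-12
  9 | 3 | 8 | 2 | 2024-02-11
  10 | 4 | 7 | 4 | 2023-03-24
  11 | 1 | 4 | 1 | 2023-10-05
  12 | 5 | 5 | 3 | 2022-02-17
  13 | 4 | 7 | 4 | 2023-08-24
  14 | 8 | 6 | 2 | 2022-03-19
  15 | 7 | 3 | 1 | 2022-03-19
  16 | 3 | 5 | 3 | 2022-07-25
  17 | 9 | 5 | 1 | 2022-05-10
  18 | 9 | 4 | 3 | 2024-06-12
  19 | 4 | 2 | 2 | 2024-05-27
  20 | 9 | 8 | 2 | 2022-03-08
SELECT p.name FROM customers p LEFT JOIN orders c ON c.customer_id = p.id WHERE c.id IS NULL

Execution result:
Frank Wilson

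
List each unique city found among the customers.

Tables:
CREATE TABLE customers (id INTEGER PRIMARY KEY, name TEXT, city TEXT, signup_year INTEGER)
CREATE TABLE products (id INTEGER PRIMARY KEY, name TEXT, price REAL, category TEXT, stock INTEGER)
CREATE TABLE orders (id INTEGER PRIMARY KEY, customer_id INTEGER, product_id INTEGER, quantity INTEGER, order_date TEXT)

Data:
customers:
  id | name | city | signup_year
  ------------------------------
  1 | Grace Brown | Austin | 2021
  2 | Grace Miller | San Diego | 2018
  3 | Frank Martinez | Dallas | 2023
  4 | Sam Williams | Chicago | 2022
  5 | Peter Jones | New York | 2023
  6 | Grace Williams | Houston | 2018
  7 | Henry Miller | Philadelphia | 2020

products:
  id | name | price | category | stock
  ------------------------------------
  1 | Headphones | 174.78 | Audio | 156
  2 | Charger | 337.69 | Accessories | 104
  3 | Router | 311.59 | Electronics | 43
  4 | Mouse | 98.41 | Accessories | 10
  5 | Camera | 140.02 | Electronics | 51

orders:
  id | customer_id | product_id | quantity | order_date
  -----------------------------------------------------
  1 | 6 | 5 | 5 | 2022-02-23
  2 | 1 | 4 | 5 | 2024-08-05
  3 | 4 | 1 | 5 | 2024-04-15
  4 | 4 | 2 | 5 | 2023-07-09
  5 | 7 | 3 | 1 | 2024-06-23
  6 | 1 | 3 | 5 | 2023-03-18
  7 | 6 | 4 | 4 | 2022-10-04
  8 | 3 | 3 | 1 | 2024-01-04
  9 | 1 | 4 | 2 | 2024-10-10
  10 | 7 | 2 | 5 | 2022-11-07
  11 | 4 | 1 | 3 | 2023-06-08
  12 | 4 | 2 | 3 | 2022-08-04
SELECT DISTINCT city FROM customers

Execution result:
city
Austin
San Diego
Dallas
Chicago
New York
Houston
Philadelphia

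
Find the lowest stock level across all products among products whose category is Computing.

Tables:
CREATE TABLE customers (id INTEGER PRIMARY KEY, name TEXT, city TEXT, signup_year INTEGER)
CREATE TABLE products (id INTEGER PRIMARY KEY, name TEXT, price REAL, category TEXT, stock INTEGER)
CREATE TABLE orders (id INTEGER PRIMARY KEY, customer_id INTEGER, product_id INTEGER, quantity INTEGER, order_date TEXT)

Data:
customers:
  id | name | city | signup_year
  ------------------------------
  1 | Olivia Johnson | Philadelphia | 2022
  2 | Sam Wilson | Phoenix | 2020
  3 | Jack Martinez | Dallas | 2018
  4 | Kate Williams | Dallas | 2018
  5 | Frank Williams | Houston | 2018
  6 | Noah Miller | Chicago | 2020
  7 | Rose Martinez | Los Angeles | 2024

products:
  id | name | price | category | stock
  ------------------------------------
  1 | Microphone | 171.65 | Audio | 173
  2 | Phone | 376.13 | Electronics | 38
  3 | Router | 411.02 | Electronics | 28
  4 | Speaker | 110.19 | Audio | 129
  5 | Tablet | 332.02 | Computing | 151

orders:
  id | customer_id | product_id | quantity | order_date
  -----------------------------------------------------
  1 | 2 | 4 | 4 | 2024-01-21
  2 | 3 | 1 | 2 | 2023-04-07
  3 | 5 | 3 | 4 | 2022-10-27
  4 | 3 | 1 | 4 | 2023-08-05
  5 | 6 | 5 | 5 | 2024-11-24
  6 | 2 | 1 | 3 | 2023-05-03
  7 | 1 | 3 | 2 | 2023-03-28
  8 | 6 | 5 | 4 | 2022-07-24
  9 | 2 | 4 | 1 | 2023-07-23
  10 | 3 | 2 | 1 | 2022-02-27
SELECT MIN(stock) FROM products WHERE category = 'Computing'

Execution result:
151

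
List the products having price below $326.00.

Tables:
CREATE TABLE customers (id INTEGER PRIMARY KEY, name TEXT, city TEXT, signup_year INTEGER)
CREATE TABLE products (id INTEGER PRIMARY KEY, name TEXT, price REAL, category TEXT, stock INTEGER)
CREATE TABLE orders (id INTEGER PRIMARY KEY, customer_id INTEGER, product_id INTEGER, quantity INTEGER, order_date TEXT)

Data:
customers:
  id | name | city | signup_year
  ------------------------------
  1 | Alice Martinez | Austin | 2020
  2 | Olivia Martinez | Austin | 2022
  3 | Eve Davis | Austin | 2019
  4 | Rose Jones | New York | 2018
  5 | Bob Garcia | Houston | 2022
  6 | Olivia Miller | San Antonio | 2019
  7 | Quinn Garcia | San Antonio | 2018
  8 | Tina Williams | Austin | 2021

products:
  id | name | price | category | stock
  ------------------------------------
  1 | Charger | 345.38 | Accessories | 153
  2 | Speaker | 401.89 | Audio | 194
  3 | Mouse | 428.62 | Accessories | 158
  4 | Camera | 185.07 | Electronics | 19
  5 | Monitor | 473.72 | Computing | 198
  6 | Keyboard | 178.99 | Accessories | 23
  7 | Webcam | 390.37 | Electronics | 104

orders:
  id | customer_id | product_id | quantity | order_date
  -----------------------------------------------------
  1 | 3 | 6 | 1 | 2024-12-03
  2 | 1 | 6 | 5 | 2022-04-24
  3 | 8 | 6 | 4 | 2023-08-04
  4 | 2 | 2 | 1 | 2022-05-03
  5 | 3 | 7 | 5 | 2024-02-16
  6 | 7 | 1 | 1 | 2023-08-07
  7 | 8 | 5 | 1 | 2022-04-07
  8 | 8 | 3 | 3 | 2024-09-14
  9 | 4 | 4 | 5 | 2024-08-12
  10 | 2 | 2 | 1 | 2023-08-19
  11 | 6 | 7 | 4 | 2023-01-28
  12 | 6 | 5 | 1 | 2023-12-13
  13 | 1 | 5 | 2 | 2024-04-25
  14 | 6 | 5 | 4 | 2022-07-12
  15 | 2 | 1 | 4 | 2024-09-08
SELECT name, price FROM products WHERE price < 326.0

Execution result:
name | price
Camera | 185.07
Keyboard | 178.99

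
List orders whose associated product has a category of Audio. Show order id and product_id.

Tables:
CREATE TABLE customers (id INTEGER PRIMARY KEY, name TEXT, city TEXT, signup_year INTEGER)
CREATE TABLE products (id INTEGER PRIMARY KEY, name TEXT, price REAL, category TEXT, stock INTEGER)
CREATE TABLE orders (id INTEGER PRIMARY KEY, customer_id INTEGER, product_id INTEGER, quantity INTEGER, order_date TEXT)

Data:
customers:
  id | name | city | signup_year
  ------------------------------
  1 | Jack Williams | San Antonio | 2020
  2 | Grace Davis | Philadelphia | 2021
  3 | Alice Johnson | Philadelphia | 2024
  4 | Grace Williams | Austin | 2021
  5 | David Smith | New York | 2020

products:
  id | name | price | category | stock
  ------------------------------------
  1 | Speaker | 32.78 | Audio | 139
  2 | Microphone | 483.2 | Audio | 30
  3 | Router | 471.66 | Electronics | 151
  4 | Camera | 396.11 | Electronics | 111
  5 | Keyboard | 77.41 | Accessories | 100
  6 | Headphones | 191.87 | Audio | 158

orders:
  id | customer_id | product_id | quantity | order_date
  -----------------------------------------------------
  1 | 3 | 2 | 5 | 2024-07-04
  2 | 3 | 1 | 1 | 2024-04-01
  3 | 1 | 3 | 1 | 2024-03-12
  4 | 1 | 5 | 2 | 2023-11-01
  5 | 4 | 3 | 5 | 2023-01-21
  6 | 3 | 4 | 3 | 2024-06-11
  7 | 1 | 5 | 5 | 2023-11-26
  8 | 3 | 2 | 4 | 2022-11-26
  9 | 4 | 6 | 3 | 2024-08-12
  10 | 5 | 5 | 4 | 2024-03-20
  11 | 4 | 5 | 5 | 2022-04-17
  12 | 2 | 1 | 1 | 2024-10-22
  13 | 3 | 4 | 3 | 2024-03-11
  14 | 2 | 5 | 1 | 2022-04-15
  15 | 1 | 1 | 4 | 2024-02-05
SELECT id, product_id FROM orders WHERE product_id IN (SELECT id FROM products WHERE category = 'Audio')

Execution result:
id | product_id
1 | 2
2 | 1
8 | 2
9 | 6
12 | 1
15 | 1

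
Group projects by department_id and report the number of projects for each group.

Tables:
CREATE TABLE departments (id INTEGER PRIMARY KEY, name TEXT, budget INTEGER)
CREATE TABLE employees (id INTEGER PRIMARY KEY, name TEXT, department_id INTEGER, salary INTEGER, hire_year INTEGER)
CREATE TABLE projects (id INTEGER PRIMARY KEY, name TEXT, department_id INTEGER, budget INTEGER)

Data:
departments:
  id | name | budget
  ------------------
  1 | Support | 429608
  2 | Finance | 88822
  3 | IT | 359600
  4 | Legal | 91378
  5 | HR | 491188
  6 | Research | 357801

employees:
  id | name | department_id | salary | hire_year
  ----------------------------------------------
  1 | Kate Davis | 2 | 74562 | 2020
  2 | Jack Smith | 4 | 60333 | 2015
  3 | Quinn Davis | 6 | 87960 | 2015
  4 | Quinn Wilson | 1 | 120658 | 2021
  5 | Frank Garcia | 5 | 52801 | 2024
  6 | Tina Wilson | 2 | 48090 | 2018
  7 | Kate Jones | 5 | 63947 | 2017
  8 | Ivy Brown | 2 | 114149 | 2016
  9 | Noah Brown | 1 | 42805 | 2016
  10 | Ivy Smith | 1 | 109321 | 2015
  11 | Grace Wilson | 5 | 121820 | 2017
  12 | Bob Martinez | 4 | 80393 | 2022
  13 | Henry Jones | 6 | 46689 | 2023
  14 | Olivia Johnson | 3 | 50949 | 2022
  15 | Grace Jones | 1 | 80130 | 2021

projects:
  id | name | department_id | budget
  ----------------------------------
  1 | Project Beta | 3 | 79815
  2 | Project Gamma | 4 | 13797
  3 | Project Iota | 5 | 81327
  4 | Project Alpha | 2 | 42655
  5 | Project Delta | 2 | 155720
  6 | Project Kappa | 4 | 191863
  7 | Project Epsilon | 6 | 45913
SELECT department_id, COUNT(*) AS n FROM projects GROUP BY department_id

Execution result:
department_id | n
2 | 2
3 | 1
4 | 2
5 | 1
6 | 1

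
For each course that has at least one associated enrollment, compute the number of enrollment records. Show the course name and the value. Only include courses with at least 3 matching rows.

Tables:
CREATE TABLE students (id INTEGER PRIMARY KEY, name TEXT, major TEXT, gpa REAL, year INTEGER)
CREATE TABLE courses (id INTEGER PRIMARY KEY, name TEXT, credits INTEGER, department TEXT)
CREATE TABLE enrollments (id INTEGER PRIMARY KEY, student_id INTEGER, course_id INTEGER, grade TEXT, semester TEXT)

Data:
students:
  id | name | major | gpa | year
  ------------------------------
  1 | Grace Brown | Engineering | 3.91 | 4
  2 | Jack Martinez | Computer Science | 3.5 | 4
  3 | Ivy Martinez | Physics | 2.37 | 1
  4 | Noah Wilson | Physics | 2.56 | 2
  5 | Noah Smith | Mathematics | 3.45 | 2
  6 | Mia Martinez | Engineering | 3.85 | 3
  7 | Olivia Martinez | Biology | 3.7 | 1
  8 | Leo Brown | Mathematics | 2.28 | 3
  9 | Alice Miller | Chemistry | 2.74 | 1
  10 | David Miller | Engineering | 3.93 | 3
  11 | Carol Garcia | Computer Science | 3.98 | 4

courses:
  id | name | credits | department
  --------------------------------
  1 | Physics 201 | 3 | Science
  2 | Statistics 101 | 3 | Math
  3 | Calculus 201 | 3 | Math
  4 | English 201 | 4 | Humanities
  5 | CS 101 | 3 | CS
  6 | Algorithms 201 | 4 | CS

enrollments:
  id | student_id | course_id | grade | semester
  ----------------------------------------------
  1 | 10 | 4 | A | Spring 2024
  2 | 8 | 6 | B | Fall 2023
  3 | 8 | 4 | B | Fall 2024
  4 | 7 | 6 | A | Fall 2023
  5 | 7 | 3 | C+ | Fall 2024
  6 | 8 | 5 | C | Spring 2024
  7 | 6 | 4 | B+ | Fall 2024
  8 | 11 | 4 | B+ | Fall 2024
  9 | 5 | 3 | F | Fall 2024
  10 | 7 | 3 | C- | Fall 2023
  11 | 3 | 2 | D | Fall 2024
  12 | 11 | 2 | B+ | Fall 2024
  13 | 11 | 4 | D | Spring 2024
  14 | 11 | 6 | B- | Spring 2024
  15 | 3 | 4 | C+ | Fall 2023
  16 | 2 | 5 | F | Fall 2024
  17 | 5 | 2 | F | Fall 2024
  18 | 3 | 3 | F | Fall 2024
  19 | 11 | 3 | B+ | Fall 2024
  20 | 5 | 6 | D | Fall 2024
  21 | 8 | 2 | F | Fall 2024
SELECT p.name, COUNT(*) AS n FROM enrollments c JOIN courses p ON c.course_id = p.id GROUP BY p.id, p.name HAVING COUNT(*) >= 3

Execution result:
name | n
Statistics 101 | 4
Calculus 201 | 5
English 201 | 6
Algorithms 201 | 4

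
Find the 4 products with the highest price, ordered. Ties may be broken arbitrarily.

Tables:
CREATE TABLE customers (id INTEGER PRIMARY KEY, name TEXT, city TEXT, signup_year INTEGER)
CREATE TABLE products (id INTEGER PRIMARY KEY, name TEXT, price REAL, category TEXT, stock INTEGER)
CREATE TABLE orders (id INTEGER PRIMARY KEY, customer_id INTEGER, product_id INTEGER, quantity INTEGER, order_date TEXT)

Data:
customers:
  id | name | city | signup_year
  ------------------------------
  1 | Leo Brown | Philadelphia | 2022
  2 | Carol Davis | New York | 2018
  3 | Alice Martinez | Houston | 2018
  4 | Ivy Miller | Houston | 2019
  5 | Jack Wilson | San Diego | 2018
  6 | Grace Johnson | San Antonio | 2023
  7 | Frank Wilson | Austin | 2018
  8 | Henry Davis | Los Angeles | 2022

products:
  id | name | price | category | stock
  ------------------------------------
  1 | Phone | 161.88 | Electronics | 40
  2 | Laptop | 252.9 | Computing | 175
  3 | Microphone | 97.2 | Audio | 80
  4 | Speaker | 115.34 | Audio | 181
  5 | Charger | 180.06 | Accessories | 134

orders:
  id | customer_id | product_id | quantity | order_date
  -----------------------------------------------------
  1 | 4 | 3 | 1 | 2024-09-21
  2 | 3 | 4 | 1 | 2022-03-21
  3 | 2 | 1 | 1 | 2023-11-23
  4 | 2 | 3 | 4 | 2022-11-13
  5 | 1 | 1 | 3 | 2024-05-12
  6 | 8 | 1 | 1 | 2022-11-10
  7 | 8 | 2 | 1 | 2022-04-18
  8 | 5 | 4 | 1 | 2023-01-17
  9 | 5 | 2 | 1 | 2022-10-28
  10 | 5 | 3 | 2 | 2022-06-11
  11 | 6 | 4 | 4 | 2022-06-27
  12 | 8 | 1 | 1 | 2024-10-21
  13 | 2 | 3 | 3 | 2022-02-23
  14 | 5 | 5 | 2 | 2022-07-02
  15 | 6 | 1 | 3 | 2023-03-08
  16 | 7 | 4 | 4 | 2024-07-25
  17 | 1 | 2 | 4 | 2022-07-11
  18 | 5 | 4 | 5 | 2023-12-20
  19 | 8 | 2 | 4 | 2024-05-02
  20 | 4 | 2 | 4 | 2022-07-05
SELECT name, price FROM products ORDER BY price DESC LIMIT 4

Execution result:
name | price
Laptop | 252.90
Charger | 180.06
Phone | 161.88
Speaker | 115.34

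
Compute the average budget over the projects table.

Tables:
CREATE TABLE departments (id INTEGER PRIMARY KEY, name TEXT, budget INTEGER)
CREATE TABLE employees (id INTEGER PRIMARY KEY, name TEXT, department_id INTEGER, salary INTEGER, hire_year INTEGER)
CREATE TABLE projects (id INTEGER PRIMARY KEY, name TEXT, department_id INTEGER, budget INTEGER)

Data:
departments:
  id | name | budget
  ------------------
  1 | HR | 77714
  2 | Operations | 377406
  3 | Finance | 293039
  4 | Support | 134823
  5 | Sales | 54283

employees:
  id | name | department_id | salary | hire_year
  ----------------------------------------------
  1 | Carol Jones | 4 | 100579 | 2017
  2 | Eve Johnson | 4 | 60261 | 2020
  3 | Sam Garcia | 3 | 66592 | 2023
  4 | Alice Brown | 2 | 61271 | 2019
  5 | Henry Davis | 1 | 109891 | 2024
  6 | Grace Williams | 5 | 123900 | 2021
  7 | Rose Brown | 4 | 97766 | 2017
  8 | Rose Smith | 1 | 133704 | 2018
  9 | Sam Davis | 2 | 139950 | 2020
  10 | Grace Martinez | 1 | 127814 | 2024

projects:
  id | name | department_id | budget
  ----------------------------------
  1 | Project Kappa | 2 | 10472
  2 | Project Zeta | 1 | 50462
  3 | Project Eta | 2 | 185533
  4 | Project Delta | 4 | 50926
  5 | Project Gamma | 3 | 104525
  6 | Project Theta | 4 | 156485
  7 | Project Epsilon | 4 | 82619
SELECT AVG(budget) FROM projects

Execution result:
91574.57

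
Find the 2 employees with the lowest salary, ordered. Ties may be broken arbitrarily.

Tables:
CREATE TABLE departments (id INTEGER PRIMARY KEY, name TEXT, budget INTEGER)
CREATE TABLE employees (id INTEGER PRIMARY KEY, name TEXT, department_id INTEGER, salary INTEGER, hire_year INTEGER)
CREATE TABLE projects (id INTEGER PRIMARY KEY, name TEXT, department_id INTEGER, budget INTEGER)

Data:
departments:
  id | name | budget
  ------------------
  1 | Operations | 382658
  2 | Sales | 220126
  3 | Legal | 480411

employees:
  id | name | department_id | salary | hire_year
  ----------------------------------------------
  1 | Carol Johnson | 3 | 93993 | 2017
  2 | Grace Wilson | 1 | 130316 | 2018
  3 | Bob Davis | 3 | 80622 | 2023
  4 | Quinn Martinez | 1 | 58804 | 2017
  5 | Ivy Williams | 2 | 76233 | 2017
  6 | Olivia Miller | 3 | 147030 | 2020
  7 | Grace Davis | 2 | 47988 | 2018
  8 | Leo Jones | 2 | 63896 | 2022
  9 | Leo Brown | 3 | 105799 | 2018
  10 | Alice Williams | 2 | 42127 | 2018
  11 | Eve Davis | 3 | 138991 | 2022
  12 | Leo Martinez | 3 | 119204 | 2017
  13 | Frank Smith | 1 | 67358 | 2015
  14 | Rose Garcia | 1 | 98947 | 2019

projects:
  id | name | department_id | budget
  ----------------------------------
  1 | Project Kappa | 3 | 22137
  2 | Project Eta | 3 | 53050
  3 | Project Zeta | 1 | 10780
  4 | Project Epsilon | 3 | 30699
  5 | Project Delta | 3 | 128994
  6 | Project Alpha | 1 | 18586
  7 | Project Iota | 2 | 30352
SELECT name, salary FROM employees ORDER BY salary ASC LIMIT 2

Execution result:
name | salary
Alice Williams | 42127
Grace Davis | 47988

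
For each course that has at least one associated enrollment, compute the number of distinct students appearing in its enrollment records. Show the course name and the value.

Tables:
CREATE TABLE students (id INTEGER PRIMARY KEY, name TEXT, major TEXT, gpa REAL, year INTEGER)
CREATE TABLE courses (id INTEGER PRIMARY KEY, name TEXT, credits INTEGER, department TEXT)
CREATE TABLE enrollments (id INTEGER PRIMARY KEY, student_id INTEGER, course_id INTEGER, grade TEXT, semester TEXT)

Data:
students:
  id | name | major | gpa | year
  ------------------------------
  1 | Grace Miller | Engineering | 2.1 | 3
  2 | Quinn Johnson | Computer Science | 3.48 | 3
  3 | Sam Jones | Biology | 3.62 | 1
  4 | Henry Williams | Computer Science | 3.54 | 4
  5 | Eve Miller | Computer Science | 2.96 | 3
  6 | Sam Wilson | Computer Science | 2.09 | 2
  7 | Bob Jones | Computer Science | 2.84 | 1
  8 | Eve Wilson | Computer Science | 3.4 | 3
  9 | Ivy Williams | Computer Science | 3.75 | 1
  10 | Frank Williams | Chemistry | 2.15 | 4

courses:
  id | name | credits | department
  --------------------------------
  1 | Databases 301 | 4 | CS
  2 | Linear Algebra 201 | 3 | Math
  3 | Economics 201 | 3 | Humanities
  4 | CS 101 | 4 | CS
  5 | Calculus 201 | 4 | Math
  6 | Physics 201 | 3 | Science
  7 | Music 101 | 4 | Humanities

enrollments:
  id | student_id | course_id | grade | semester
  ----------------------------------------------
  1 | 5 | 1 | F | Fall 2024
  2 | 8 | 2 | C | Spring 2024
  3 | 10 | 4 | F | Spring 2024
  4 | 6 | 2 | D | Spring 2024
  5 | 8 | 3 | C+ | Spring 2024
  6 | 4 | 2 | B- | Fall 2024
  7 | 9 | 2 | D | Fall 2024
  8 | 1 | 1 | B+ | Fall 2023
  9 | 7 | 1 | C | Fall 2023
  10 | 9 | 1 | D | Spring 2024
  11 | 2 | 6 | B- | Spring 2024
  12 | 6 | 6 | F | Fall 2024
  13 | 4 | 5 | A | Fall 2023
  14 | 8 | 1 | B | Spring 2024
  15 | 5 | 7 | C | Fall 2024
SELECT p.name, COUNT(DISTINCT c.student_id) AS distinct_student_count FROM enrollments c JOIN courses p ON c.course_id = p.id GROUP BY p.id, p.name

Execution result:
name | distinct_student_count
Databases 301 | 5
Linear Algebra 201 | 4
Economics 201 | 1
CS 101 | 1
Calculus 201 | 1
Physics 201 | 2
Music 101 | 1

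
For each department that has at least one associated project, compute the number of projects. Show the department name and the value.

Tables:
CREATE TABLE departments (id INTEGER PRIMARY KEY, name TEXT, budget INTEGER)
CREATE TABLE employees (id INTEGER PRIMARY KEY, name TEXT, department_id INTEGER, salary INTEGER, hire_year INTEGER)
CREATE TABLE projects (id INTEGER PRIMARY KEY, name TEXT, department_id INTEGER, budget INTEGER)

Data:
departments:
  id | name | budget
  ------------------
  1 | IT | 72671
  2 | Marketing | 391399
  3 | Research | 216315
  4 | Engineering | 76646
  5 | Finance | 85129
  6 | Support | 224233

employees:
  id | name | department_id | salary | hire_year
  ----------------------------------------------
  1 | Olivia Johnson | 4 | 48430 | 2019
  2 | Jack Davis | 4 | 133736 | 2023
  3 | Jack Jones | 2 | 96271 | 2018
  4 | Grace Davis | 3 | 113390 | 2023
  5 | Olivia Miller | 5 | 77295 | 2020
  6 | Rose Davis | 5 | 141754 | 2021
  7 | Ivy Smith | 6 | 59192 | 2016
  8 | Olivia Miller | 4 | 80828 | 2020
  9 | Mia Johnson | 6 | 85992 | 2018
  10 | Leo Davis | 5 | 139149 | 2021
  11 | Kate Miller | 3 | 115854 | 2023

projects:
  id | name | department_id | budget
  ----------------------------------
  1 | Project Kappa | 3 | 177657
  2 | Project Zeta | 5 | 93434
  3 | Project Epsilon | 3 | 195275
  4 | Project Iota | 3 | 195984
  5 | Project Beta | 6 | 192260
SELECT p.name, COUNT(*) AS n FROM projects c JOIN departments p ON c.department_id = p.id GROUP BY p.id, p.name

Execution result:
name | n
Research | 3
Finance | 1
Support | 1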